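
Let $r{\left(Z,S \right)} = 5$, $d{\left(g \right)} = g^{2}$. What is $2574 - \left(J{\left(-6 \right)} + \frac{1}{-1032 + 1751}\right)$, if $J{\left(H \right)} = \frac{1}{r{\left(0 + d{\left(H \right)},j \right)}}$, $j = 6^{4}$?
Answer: $\frac{9252806}{3595} \approx 2573.8$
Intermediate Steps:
$j = 1296$
$J{\left(H \right)} = \frac{1}{5}$
$2574 - \left(J{\left(-6 \right)} + \frac{1}{-1032 + 1751}\right) = 2574 - \left(\frac{1}{5} + \frac{1}{-1032 + 1751}\right) = 2574 - \left(\frac{1}{5} + \frac{1}{719}\right) = 2574 - \frac{724}{3595} = \frac{9252806}{3595}$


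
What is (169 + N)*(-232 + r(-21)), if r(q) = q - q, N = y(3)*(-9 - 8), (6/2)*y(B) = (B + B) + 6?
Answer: -23432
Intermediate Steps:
y(B) = 2 + 2*B/3 (y(B) = ((B + B) + 6)/3 = (2*B + 6)/3 = (6 + 2*B)/3 = 2 + 2*B/3)
N = -68 (N = (2 + (⅔)*3)*(-9 - 8) = (2 + 2)*(-17) = 4*(-17) = -68)
r(q) = 0
(169 + N)*(-232 + r(-21)) = (169 - 68)*(-232 + 0) = 101*(-232) = -23432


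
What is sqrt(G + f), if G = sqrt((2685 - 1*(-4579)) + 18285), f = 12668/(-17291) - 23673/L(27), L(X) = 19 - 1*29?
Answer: sqrt(70755318914330 + 29897868100*sqrt(25549))/172910 ≈ 50.263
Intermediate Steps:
L(X) = -10 (L(X) = 19 - 29 = -10)
f = 409203163/172910 (f = 12668/(-17291) - 23673/(-10) = 12668*(-1/17291) - 23673*(-1/10) = -12668/17291 + 23673/10 = 409203163/172910 ≈ 2366.6)
G = sqrt(25549) (G = sqrt((2685 + 4579) + 18285) = sqrt(7264 + 18285) = sqrt(25549) ≈ 159.84)
sqrt(G + f) = sqrt(sqrt(25549) + 409203163/172910) = sqrt(409203163/172910 + sqrt(25549))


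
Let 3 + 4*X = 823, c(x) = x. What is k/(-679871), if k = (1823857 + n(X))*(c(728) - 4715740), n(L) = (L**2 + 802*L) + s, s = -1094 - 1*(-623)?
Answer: 9570630372852/679871 ≈ 1.4077e+7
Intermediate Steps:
s = -471 (s = -1094 + 623 = -471)
X = 205 (X = -3/4 + (1/4)*823 = -3/4 + 823/4 = 205)
n(L) = -471 + L**2 + 802*L (n(L) = (L**2 + 802*L) - 471 = -471 + L**2 + 802*L)
k = -9570630372852 (k = (1823857 + (-471 + 205**2 + 802*205))*(728 - 4715740) = (1823857 + (-471 + 42025 + 164410))*(-4715012) = (1823857 + 205964)*(-4715012) = 2029821*(-4715012) = -9570630372852)
k/(-679871) = -9570630372852/(-679871) = -9570630372852*(-1/679871) = 9570630372852/679871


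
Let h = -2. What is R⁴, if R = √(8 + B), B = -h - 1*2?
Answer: 64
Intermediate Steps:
B = 0 (B = -1*(-2) - 1*2 = 2 - 2 = 0)
R = 2*√2 (R = √(8 + 0) = √8 = 2*√2 ≈ 2.8284)
R⁴ = (2*√2)⁴ = 64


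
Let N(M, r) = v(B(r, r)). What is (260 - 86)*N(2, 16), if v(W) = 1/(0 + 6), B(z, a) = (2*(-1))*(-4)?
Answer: 29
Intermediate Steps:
B(z, a) = 8 (B(z, a) = -2*(-4) = 8)
v(W) = ⅙ (v(W) = 1/6 = ⅙)
N(M, r) = ⅙
(260 - 86)*N(2, 16) = (260 - 86)*(⅙) = 174*(⅙) = 29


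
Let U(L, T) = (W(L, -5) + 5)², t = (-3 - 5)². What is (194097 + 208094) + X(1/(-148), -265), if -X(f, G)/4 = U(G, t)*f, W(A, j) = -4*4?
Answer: 14881188/37 ≈ 4.0219e+5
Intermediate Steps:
W(A, j) = -16
t = 64 (t = (-8)² = 64)
U(L, T) = 121 (U(L, T) = (-16 + 5)² = (-11)² = 121)
X(f, G) = -484*f
(194097 + 208094) + X(1/(-148), -265) = (194097 + 208094) - 484/(-148) = 402191 - 484*(-1/148) = 402191 + 121/37 = 14881188/37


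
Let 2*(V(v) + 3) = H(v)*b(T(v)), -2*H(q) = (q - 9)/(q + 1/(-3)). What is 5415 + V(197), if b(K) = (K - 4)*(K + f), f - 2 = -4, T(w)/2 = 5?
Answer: 1593156/295 ≈ 5400.5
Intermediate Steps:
T(w) = 10 (T(w) = 2*5 = 10)
f = -2 (f = 2 - 4 = -2)
H(q) = -(-9 + q)/(2*(-⅓ + q)) (H(q) = -(q - 9)/(2*(q + 1/(-3))) = -(-9 + q)/(2*(q - ⅓)) = -(-9 + q)/(2*(-⅓ + q)))
b(K) = (-4 + K)*(-2 + K) (b(K) = (K - 4)*(K - 2) = (-4 + K)*(-2 + K))
V(v) = -3 + 36*(9 - v)/(-1 + 3*v) (V(v) = -3 + ((3*(9 - v)/(2*(-1 + 3*v)))*(8 + 10² - 6*10))/2 = -3 + ((3*(9 - v)/(2*(-1 + 3*v)))*(8 + 100 - 60))/2 = -3 + ((3*(9 - v)/(2*(-1 + 3*v)))*48)/2 = -3 + (72*(9 - v)/(-1 + 3*v))/2 = -3 + 36*(9 - v)/(-1 + 3*v))
5415 + V(197) = 5415 + 3*(109 - 15*197)/(-1 + 3*197) = 5415 + 3*(109 - 2955)/(-1 + 591) = 5415 + 3*(-2846)/590 = 5415 + 3*(1/590)*(-2846) = 5415 - 4269/295 = 1593156/295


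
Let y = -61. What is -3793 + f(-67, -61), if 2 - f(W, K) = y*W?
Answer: -7878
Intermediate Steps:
f(W, K) = 2 + 61*W (f(W, K) = 2 - (-61)*W = 2 + 61*W)
-3793 + f(-67, -61) = -3793 + (2 + 61*(-67)) = -3793 + (2 - 4087) = -3793 - 4085 = -7878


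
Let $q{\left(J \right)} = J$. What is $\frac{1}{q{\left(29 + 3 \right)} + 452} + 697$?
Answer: $\frac{337349}{484} \approx 697.0$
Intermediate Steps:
$\frac{1}{q{\left(29 + 3 \right)} + 452} + 697 = \frac{1}{\left(29 + 3\right) + 452} + 697 = \frac{1}{32 + 452} + 697 = \frac{1}{484} + 697 = \frac{337349}{484}$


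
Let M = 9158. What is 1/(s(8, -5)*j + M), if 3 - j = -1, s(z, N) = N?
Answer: 1/9138 ≈ 0.00010943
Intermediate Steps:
j = 4 (j = 3 - 1*(-1) = 3 + 1 = 4)
1/(s(8, -5)*j + M) = 1/(-5*4 + 9158) = 1/(-20 + 9158) = 1/9138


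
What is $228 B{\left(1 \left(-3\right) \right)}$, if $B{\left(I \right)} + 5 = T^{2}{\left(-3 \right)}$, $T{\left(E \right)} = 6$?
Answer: $7068$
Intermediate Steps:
$B{\left(I \right)} = 31$ ($B{\left(I \right)} = -5 + 6^{2} = -5 + 36 = 31$)
$228 B{\left(1 \left(-3\right) \right)} = 228 \cdot 31 = 7068$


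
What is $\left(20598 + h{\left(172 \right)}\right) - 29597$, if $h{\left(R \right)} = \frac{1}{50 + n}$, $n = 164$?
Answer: $- \frac{1925785}{214} \approx -8999.0$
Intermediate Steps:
$h{\left(R \right)} = \frac{1}{214}$ ($h{\left(R \right)} = \frac{1}{50 + 164} = \frac{1}{214}$)
$\left(20598 + h{\left(172 \right)}\right) - 29597 = \left(20598 + \frac{1}{214}\right) - 29597 = \frac{4407973}{214} - 29597 = - \frac{1925785}{214}$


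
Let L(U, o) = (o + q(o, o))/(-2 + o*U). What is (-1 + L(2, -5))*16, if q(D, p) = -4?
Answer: -4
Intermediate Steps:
L(U, o) = (-4 + o)/(-2 + U*o) (L(U, o) = (o - 4)/(-2 + o*U) = (-4 + o)/(-2 + U*o))
(-1 + L(2, -5))*16 = (-1 + (-4 - 5)/(-2 + 2*(-5)))*16 = (-1 - 9/(-2 - 10))*16 = (-1 - 9/(-12))*16 = (-1 - 1/12*(-9))*16 = (-1 + ¾)*16 = -¼*16 = -4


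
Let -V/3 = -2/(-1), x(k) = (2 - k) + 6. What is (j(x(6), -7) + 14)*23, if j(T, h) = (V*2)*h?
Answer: 2254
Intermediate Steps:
x(k) = 8 - k
V = -6 (V = -(-6)/(-1) = -(-6)*(-1) = -3*2 = -6)
j(T, h) = -12*h (j(T, h) = (-6*2)*h = -12*h)
(j(x(6), -7) + 14)*23 = (-12*(-7) + 14)*23 = (84 + 14)*23 = 98*23 = 2254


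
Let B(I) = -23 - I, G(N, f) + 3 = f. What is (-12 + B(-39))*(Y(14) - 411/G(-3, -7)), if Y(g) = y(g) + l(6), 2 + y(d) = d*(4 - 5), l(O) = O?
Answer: 622/5 ≈ 124.40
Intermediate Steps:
y(d) = -2 - d (y(d) = -2 + d*(4 - 5) = -2 + d*(-1) = -2 - d)
G(N, f) = -3 + f
Y(g) = 4 - g (Y(g) = (-2 - g) + 6 = 4 - g)
(-12 + B(-39))*(Y(14) - 411/G(-3, -7)) = (-12 + (-23 - 1*(-39)))*((4 - 1*14) - 411/(-3 - 7)) = (-12 + (-23 + 39))*((4 - 14) - 411/(-10)) = (-12 + 16)*(-10 - 411*(-1/10)) = 4*(-10 + 411/10) = 4*(311/10) = 622/5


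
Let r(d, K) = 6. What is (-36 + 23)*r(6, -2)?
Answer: -78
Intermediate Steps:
(-36 + 23)*r(6, -2) = (-36 + 23)*6 = -13*6 = -78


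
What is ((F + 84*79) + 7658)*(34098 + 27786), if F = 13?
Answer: 885374388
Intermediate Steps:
((F + 84*79) + 7658)*(34098 + 27786) = ((13 + 84*79) + 7658)*(34098 + 27786) = ((13 + 6636) + 7658)*61884 = (6649 + 7658)*61884 = 14307*61884 = 885374388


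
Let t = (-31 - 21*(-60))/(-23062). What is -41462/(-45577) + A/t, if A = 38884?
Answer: -40870796003418/56014133 ≈ -7.2965e+5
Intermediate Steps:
t = -1229/23062 (t = (-31 + 1260)*(-1/23062) = 1229*(-1/23062) = -1229/23062 ≈ -0.053291)
-41462/(-45577) + A/t = -41462/(-45577) + 38884/(-1229/23062) = -41462*(-1/45577) + 38884*(-23062/1229) = 41462/45577 - 896742808/1229 = -40870796003418/56014133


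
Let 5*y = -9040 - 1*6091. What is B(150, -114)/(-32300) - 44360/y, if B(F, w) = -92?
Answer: 1791383013/122182825 ≈ 14.661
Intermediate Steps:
y = -15131/5 (y = (-9040 - 1*6091)/5 = (-9040 - 6091)/5 = (⅕)*(-15131) = -15131/5 ≈ -3026.2)
B(150, -114)/(-32300) - 44360/y = -92/(-32300) - 44360/(-15131/5) = -92*(-1/32300) - 44360*(-5/15131) = 23/8075 + 221800/15131 = 1791383013/122182825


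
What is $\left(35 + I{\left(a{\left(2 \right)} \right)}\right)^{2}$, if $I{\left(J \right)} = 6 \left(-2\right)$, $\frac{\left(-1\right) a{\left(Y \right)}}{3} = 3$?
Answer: $529$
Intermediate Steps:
$a{\left(Y \right)} = -9$ ($a{\left(Y \right)} = \left(-3\right) 3 = -9$)
$I{\left(J \right)} = -12$
$\left(35 + I{\left(a{\left(2 \right)} \right)}\right)^{2} = \left(35 - 12\right)^{2} = 23^{2} = 529$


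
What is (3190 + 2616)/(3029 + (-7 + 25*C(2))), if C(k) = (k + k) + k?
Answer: 2903/1586 ≈ 1.8304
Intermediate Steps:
C(k) = 3*k (C(k) = 2*k + k = 3*k)
(3190 + 2616)/(3029 + (-7 + 25*C(2))) = (3190 + 2616)/(3029 + (-7 + 25*(3*2))) = 5806/(3029 + (-7 + 25*6)) = 5806/(3029 + (-7 + 150)) = 5806/(3029 + 143) = 5806/3172 = 5806*(1/3172) = 2903/1586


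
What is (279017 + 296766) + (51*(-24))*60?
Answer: 502343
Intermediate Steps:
(279017 + 296766) + (51*(-24))*60 = 575783 - 1224*60 = 575783 - 73440 = 502343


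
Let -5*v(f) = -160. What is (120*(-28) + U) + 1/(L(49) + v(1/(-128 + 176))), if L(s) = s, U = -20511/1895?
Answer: -517402696/153495 ≈ -3370.8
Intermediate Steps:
U = -20511/1895 (U = -20511*1/1895 = -20511/1895 ≈ -10.824)
v(f) = 32 (v(f) = -⅕*(-160) = 32)
(120*(-28) + U) + 1/(L(49) + v(1/(-128 + 176))) = (120*(-28) - 20511/1895) + 1/(49 + 32) = (-3360 - 20511/1895) + 1/81 = -6387711/1895 + 1/81 = -517402696/153495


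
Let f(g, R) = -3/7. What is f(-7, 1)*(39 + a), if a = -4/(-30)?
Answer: -587/35 ≈ -16.771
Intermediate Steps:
f(g, R) = -3/7 (f(g, R) = -3*⅐ = -3/7)
a = 2/15 (a = -4*(-1/30) = 2/15 ≈ 0.13333)
f(-7, 1)*(39 + a) = -3*(39 + 2/15)/7 = -3/7*587/15 = -587/35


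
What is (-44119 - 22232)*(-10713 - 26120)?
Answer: 2443906383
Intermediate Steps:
(-44119 - 22232)*(-10713 - 26120) = -66351*(-36833) = 2443906383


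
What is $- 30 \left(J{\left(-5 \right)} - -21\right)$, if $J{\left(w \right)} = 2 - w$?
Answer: $-840$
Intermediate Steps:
$- 30 \left(J{\left(-5 \right)} - -21\right) = - 30 \left(\left(2 - -5\right) - -21\right) = - 30 \left(\left(2 + 5\right) + 21\right) = - 30 \left(7 + 21\right) = \left(-30\right) 28 = -840$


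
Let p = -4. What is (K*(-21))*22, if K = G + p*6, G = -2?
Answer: 12012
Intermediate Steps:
K = -26 (K = -2 - 4*6 = -2 - 24 = -26)
(K*(-21))*22 = -26*(-21)*22 = 546*22 = 12012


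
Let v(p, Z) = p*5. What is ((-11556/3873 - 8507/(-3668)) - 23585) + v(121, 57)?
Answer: -108822362839/4735388 ≈ -22981.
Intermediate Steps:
v(p, Z) = 5*p
((-11556/3873 - 8507/(-3668)) - 23585) + v(121, 57) = ((-11556/3873 - 8507/(-3668)) - 23585) + 5*121 = ((-11556*1/3873 - 8507*(-1/3668)) - 23585) + 605 = ((-3852/1291 + 8507/3668) - 23585) + 605 = (-3146599/4735388 - 23585) + 605 = -111687272579/4735388 + 605 = -108822362839/4735388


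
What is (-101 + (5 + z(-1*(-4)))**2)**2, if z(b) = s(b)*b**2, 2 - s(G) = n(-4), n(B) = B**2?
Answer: 2290579600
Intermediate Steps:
s(G) = -14 (s(G) = 2 - 1*(-4)**2 = 2 - 1*16 = 2 - 16 = -14)
z(b) = -14*b**2
(-101 + (5 + z(-1*(-4)))**2)**2 = (-101 + (5 - 14*(-1*(-4))**2)**2)**2 = (-101 + (5 - 14*4**2)**2)**2 = (-101 + (5 - 14*16)**2)**2 = (-101 + (5 - 224)**2)**2 = (-101 + (-219)**2)**2 = (-101 + 47961)**2 = 47860**2 = 2290579600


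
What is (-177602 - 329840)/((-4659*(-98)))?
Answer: -253721/228291 ≈ -1.1114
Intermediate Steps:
(-177602 - 329840)/((-4659*(-98))) = -507442/456582 = -507442*1/456582 = -253721/228291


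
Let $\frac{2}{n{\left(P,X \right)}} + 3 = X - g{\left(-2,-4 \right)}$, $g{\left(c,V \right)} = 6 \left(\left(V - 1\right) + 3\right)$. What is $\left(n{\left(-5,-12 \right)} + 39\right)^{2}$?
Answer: $\frac{13225}{9} \approx 1469.4$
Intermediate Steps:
$g{\left(c,V \right)} = 12 + 6 V$ ($g{\left(c,V \right)} = 6 \left(\left(-1 + V\right) + 3\right) = 6 \left(2 + V\right) = 12 + 6 V$)
$n{\left(P,X \right)} = \frac{2}{9 + X}$ ($n{\left(P,X \right)} = \frac{2}{-3 - \left(12 - 24 - X\right)} = \frac{2}{-3 + \left(X - \left(12 - 24\right)\right)} = \frac{2}{-3 + \left(X - -12\right)} = \frac{2}{-3 + \left(X + 12\right)} = \frac{2}{-3 + \left(12 + X\right)} = \frac{2}{9 + X}$)
$\left(n{\left(-5,-12 \right)} + 39\right)^{2} = \left(\frac{2}{9 - 12} + 39\right)^{2} = \left(\frac{2}{-3} + 39\right)^{2} = \left(2 \left(- \frac{1}{3}\right) + 39\right)^{2} = \left(- \frac{2}{3} + 39\right)^{2} = \left(\frac{115}{3}\right)^{2} = \frac{13225}{9}$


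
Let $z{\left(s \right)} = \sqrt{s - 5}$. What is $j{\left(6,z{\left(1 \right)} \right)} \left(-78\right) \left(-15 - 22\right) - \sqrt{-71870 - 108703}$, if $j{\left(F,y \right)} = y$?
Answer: $i \left(5772 - \sqrt{180573}\right) \approx 5347.1 i$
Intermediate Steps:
$z{\left(s \right)} = \sqrt{-5 + s}$
$j{\left(6,z{\left(1 \right)} \right)} \left(-78\right) \left(-15 - 22\right) - \sqrt{-71870 - 108703} = \sqrt{-5 + 1} \left(-78\right) \left(-15 - 22\right) - \sqrt{-71870 - 108703} = \sqrt{-4} \left(-78\right) \left(-37\right) - \sqrt{-180573} = 2 i \left(-78\right) \left(-37\right) - i \sqrt{180573} = - 156 i \left(-37\right) - i \sqrt{180573} = 5772 i - i \sqrt{180573}$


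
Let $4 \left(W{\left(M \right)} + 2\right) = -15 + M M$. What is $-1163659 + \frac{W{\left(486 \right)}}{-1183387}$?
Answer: $- \frac{5508235968305}{4733548} \approx -1.1637 \cdot 10^{6}$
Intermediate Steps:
$W{\left(M \right)} = - \frac{23}{4} + \frac{M^{2}}{4}$ ($W{\left(M \right)} = -2 + \frac{-15 + M M}{4} = -2 + \frac{-15 + M^{2}}{4} = -2 + \left(- \frac{15}{4} + \frac{M^{2}}{4}\right) = - \frac{23}{4} + \frac{M^{2}}{4}$)
$-1163659 + \frac{W{\left(486 \right)}}{-1183387} = -1163659 + \frac{- \frac{23}{4} + \frac{486^{2}}{4}}{-1183387} = -1163659 + \left(- \frac{23}{4} + \frac{1}{4} \cdot 236196\right) \left(- \frac{1}{1183387}\right) = -1163659 + \left(- \frac{23}{4} + 59049\right) \left(- \frac{1}{1183387}\right) = -1163659 + \frac{236173}{4} \left(- \frac{1}{1183387}\right) = -1163659 - \frac{236173}{4733548} = - \frac{5508235968305}{4733548}$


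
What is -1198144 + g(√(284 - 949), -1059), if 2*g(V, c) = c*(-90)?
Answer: -1150489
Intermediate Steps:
g(V, c) = -45*c (g(V, c) = (c*(-90))/2 = (-90*c)/2 = -45*c)
-1198144 + g(√(284 - 949), -1059) = -1198144 - 45*(-1059) = -1198144 + 47655 = -1150489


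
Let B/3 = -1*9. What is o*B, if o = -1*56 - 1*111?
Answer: 4509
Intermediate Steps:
o = -167 (o = -56 - 111 = -167)
B = -27 (B = 3*(-1*9) = 3*(-9) = -27)
o*B = -167*(-27) = 4509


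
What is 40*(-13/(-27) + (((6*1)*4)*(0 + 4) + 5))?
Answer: 109600/27 ≈ 4059.3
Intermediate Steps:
40*(-13/(-27) + (((6*1)*4)*(0 + 4) + 5)) = 40*(-13*(-1/27) + ((6*4)*4 + 5)) = 40*(13/27 + (24*4 + 5)) = 40*(13/27 + (96 + 5)) = 40*(13/27 + 101) = 40*(2740/27) = 109600/27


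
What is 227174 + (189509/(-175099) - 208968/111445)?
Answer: 4432994838568233/19513908055 ≈ 2.2717e+5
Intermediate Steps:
227174 + (189509/(-175099) - 208968/111445) = 227174 + (189509*(-1/175099) - 208968*1/111445) = 227174 + (-189509/175099 - 208968/111445) = 227174 - 57709918337/19513908055 = 4432994838568233/19513908055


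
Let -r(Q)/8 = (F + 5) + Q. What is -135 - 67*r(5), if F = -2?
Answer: 4153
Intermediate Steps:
r(Q) = -24 - 8*Q (r(Q) = -8*((-2 + 5) + Q) = -8*(3 + Q) = -24 - 8*Q)
-135 - 67*r(5) = -135 - 67*(-24 - 8*5) = -135 - 67*(-24 - 40) = -135 - 67*(-64) = -135 + 4288 = 4153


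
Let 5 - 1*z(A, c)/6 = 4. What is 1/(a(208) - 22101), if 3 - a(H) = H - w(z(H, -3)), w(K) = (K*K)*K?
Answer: -1/22090 ≈ -4.5269e-5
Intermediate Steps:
z(A, c) = 6 (z(A, c) = 30 - 6*4 = 30 - 24 = 6)
w(K) = K³ (w(K) = K²*K = K³)
a(H) = 219 - H (a(H) = 3 - (H - 1*6³) = 3 - (H - 1*216) = 3 - (H - 216) = 3 - (-216 + H) = 3 + (216 - H) = 219 - H)
1/(a(208) - 22101) = 1/((219 - 1*208) - 22101) = 1/((219 - 208) - 22101) = 1/(11 - 22101) = 1/(-22090) = -1/22090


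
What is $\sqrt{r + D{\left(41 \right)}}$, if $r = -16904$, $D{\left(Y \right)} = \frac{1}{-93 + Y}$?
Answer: $\frac{i \sqrt{11427117}}{26} \approx 130.02 i$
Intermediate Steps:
$\sqrt{r + D{\left(41 \right)}} = \sqrt{-16904 + \frac{1}{-93 + 41}} = \sqrt{-16904 + \frac{1}{-52}} = \sqrt{-16904 - \frac{1}{52}} = \sqrt{- \frac{879009}{52}} = \frac{i \sqrt{11427117}}{26}$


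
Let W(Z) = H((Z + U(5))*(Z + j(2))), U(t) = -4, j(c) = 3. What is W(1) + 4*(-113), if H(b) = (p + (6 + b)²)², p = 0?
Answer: 844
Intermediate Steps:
H(b) = (6 + b)⁴ (H(b) = (0 + (6 + b)²)² = ((6 + b)²)² = (6 + b)⁴)
W(Z) = (6 + (-4 + Z)*(3 + Z))⁴ (W(Z) = (6 + (Z - 4)*(Z + 3))⁴ = (6 + (-4 + Z)*(3 + Z))⁴)
W(1) + 4*(-113) = (-6 + 1² - 1*1)⁴ + 4*(-113) = (-6 + 1 - 1)⁴ - 452 = (-6)⁴ - 452 = 1296 - 452 = 844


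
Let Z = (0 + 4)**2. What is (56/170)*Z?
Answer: 448/85 ≈ 5.2706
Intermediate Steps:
Z = 16 (Z = 4**2 = 16)
(56/170)*Z = (56/170)*16 = (56*(1/170))*16 = (28/85)*16 = 448/85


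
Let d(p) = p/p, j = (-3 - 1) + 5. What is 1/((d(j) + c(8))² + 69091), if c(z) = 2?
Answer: 1/69100 ≈ 1.4472e-5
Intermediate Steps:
j = 1 (j = -4 + 5 = 1)
d(p) = 1
1/((d(j) + c(8))² + 69091) = 1/((1 + 2)² + 69091) = 1/(3² + 69091) = 1/(9 + 69091) = 1/69100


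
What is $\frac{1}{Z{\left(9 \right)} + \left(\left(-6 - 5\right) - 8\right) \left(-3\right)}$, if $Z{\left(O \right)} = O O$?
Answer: $\frac{1}{138} \approx 0.0072464$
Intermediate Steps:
$Z{\left(O \right)} = O^{2}$
$\frac{1}{Z{\left(9 \right)} + \left(\left(-6 - 5\right) - 8\right) \left(-3\right)} = \frac{1}{9^{2} + \left(\left(-6 - 5\right) - 8\right) \left(-3\right)} = \frac{1}{81 + \left(-11 - 8\right) \left(-3\right)} = \frac{1}{81 - -57} = \frac{1}{81 + 57} = \frac{1}{138}$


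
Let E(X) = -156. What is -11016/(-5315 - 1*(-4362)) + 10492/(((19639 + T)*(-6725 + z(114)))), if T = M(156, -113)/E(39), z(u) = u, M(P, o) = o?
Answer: 223124898003816/19302788154551 ≈ 11.559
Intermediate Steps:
T = 113/156 (T = -113/(-156) = -113*(-1/156) = 113/156 ≈ 0.72436)
-11016/(-5315 - 1*(-4362)) + 10492/(((19639 + T)*(-6725 + z(114)))) = -11016/(-5315 - 1*(-4362)) + 10492/(((19639 + 113/156)*(-6725 + 114))) = -11016/(-5315 + 4362) + 10492/(((3063797/156)*(-6611))) = -11016/(-953) + 10492/(-20254761967/156) = -11016*(-1/953) + 10492*(-156/20254761967) = 11016/953 - 1636752/20254761967 = 223124898003816/19302788154551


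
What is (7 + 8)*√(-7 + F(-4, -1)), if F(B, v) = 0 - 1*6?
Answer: 15*I*√13 ≈ 54.083*I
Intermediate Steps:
F(B, v) = -6 (F(B, v) = 0 - 6 = -6)
(7 + 8)*√(-7 + F(-4, -1)) = (7 + 8)*√(-7 - 6) = 15*√(-13) = 15*(I*√13) = 15*I*√13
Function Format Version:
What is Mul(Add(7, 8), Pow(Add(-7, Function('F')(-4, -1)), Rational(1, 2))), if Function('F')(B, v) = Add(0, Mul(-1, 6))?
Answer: Mul(15, I, Pow(13, Rational(1, 2))) ≈ Mul(54.083, I)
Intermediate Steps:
Function('F')(B, v) = -6 (Function('F')(B, v) = Add(0, -6) = -6)
Mul(Add(7, 8), Pow(Add(-7, Function('F')(-4, -1)), Rational(1, 2))) = Mul(Add(7, 8), Pow(Add(-7, -6), Rational(1, 2))) = Mul(15, Pow(-13, Rational(1, 2))) = Mul(15, Mul(I, Pow(13, Rational(1, 2)))) = Mul(15, I, Pow(13, Rational(1, 2)))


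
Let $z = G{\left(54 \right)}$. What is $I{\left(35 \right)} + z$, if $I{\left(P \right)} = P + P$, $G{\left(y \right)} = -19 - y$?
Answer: $-3$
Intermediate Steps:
$I{\left(P \right)} = 2 P$
$z = -73$ ($z = -19 - 54 = -73$)
$I{\left(35 \right)} + z = 2 \cdot 35 - 73 = 70 - 73 = -3$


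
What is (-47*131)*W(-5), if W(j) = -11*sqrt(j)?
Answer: 67727*I*sqrt(5) ≈ 1.5144e+5*I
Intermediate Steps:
(-47*131)*W(-5) = (-47*131)*(-11*I*sqrt(5)) = -(-67727)*I*sqrt(5) = 67727*I*sqrt(5)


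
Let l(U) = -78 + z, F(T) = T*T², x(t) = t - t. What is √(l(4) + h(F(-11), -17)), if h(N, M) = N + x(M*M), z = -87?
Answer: 2*I*√374 ≈ 38.678*I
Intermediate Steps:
x(t) = 0
F(T) = T³
l(U) = -165 (l(U) = -78 - 87 = -165)
h(N, M) = N (h(N, M) = N + 0 = N)
√(l(4) + h(F(-11), -17)) = √(-165 + (-11)³) = √(-165 - 1331) = √(-1496) = 2*I*√374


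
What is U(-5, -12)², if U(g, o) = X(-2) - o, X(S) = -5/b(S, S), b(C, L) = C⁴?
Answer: 34969/256 ≈ 136.60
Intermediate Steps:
X(S) = -5/S⁴
U(g, o) = -5/16 - o (U(g, o) = -5/(-2)⁴ - o = -5*1/16 - o = -5/16 - o)
U(-5, -12)² = (-5/16 - 1*(-12))² = (-5/16 + 12)² = (187/16)² = 34969/256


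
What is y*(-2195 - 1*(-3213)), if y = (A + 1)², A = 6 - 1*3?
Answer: 16288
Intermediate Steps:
A = 3 (A = 6 - 3 = 3)
y = 16 (y = (3 + 1)² = 4² = 16)
y*(-2195 - 1*(-3213)) = 16*(-2195 - 1*(-3213)) = 16*(-2195 + 3213) = 16*1018 = 16288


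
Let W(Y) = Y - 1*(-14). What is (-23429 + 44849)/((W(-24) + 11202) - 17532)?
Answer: -1071/317 ≈ -3.3785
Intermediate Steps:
W(Y) = 14 + Y (W(Y) = Y + 14 = 14 + Y)
(-23429 + 44849)/((W(-24) + 11202) - 17532) = (-23429 + 44849)/(((14 - 24) + 11202) - 17532) = 21420/((-10 + 11202) - 17532) = 21420/(11192 - 17532) = 21420/(-6340) = 21420*(-1/6340) = -1071/317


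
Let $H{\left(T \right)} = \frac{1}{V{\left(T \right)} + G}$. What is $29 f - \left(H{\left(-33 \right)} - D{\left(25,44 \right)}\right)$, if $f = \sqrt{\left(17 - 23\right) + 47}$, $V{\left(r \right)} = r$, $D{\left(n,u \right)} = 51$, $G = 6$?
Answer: $\frac{1378}{27} + 29 \sqrt{41} \approx 236.73$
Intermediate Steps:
$f = \sqrt{41}$ ($f = \sqrt{\left(17 - 23\right) + 47} = \sqrt{-6 + 47} = \sqrt{41} \approx 6.4031$)
$H{\left(T \right)} = \frac{1}{6 + T}$ ($H{\left(T \right)} = \frac{1}{T + 6} = \frac{1}{6 + T}$)
$29 f - \left(H{\left(-33 \right)} - D{\left(25,44 \right)}\right) = 29 \sqrt{41} - \left(\frac{1}{6 - 33} - 51\right) = 29 \sqrt{41} - \left(\frac{1}{-27} - 51\right) = 29 \sqrt{41} - \left(- \frac{1}{27} - 51\right) = 29 \sqrt{41} - - \frac{1378}{27} = 29 \sqrt{41} + \frac{1378}{27} = \frac{1378}{27} + 29 \sqrt{41}$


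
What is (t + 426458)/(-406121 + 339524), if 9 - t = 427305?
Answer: 838/66597 ≈ 0.012583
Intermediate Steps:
t = -427296 (t = 9 - 1*427305 = 9 - 427305 = -427296)
(t + 426458)/(-406121 + 339524) = (-427296 + 426458)/(-406121 + 339524) = -838/(-66597) = -838*(-1/66597) = 838/66597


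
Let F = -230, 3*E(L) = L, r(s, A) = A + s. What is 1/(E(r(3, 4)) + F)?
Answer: -3/683 ≈ -0.0043924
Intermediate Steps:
E(L) = L/3
1/(E(r(3, 4)) + F) = 1/((4 + 3)/3 - 230) = 1/((1/3)*7 - 230) = 1/(7/3 - 230) = 1/(-683/3) = -3/683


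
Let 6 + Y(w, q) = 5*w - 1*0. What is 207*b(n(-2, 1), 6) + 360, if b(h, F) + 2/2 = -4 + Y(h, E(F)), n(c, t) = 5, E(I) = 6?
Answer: 3258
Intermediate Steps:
Y(w, q) = -6 + 5*w (Y(w, q) = -6 + (5*w - 1*0) = -6 + (5*w + 0) = -6 + 5*w)
b(h, F) = -11 + 5*h (b(h, F) = -1 + (-4 + (-6 + 5*h)) = -1 + (-10 + 5*h) = -11 + 5*h)
207*b(n(-2, 1), 6) + 360 = 207*(-11 + 5*5) + 360 = 207*(-11 + 25) + 360 = 207*14 + 360 = 2898 + 360 = 3258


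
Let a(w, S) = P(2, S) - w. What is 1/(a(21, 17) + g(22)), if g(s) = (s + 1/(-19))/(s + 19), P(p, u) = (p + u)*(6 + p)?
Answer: 779/102466 ≈ 0.0076025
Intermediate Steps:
P(p, u) = (6 + p)*(p + u)
g(s) = (-1/19 + s)/(19 + s) (g(s) = (s - 1/19)/(19 + s) = (-1/19 + s)/(19 + s))
a(w, S) = 16 - w + 8*S (a(w, S) = (2² + 6*2 + 6*S + 2*S) - w = (4 + 12 + 6*S + 2*S) - w = (16 + 8*S) - w = 16 - w + 8*S)
1/(a(21, 17) + g(22)) = 1/((16 - 1*21 + 8*17) + (-1/19 + 22)/(19 + 22)) = 1/((16 - 21 + 136) + (417/19)/41) = 1/(131 + (1/41)*(417/19)) = 1/(131 + 417/779) = 1/(102466/779) = 779/102466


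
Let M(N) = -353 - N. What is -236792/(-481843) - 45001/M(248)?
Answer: 21825728835/289587643 ≈ 75.368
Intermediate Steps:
-236792/(-481843) - 45001/M(248) = -236792/(-481843) - 45001/(-353 - 1*248) = -236792*(-1/481843) - 45001/(-353 - 248) = 236792/481843 - 45001/(-601) = 236792/481843 - 45001*(-1/601) = 236792/481843 + 45001/601 = 21825728835/289587643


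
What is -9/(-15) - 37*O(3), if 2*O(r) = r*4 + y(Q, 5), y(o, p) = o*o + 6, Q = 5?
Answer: -7949/10 ≈ -794.90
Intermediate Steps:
y(o, p) = 6 + o² (y(o, p) = o² + 6 = 6 + o²)
O(r) = 31/2 + 2*r (O(r) = (r*4 + (6 + 5²))/2 = (4*r + (6 + 25))/2 = (4*r + 31)/2 = (31 + 4*r)/2 = 31/2 + 2*r)
-9/(-15) - 37*O(3) = -9/(-15) - 37*(31/2 + 2*3) = -9*(-1/15) - 37*(31/2 + 6) = ⅗ - 37*43/2 = ⅗ - 1591/2 = -7949/10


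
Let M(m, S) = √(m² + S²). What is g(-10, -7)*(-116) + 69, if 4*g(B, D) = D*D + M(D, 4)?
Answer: -1352 - 29*√65 ≈ -1585.8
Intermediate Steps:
M(m, S) = √(S² + m²)
g(B, D) = D²/4 + √(16 + D²)/4 (g(B, D) = (D*D + √(4² + D²))/4 = (D² + √(16 + D²))/4 = D²/4 + √(16 + D²)/4)
g(-10, -7)*(-116) + 69 = ((¼)*(-7)² + √(16 + (-7)²)/4)*(-116) + 69 = ((¼)*49 + √(16 + 49)/4)*(-116) + 69 = (49/4 + √65/4)*(-116) + 69 = (-1421 - 29*√65) + 69 = -1352 - 29*√65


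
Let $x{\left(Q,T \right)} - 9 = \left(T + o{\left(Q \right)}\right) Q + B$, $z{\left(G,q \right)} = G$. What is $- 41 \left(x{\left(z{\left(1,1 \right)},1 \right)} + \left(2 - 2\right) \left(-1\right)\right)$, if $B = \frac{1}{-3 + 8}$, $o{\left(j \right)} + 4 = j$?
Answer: $- \frac{1476}{5} \approx -295.2$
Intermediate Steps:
$o{\left(j \right)} = -4 + j$
$B = \frac{1}{5} \approx 0.2$
$x{\left(Q,T \right)} = \frac{46}{5} + Q \left(-4 + Q + T\right)$ ($x{\left(Q,T \right)} = 9 + \left(\left(T + \left(-4 + Q\right)\right) Q + \frac{1}{5}\right) = 9 + \left(\left(-4 + Q + T\right) Q + \frac{1}{5}\right) = 9 + \left(Q \left(-4 + Q + T\right) + \frac{1}{5}\right) = 9 + \left(\frac{1}{5} + Q \left(-4 + Q + T\right)\right) = \frac{46}{5} + Q \left(-4 + Q + T\right)$)
$- 41 \left(x{\left(z{\left(1,1 \right)},1 \right)} + \left(2 - 2\right) \left(-1\right)\right) = - 41 \left(\left(\frac{46}{5} + 1 \cdot 1 + 1 \left(-4 + 1\right)\right) + \left(2 - 2\right) \left(-1\right)\right) = - 41 \left(\left(\frac{46}{5} + 1 + 1 \left(-3\right)\right) + 0 \left(-1\right)\right) = - 41 \left(\left(\frac{46}{5} + 1 - 3\right) + 0\right) = - 41 \left(\frac{36}{5} + 0\right) = \left(-41\right) \frac{36}{5} = - \frac{1476}{5}$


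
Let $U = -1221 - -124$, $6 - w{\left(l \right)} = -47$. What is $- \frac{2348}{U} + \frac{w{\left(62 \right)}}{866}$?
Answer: $\frac{2091509}{950002} \approx 2.2016$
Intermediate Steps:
$w{\left(l \right)} = 53$ ($w{\left(l \right)} = 6 - -47 = 6 + 47 = 53$)
$U = -1097$ ($U = -1221 + 124 = -1097$)
$- \frac{2348}{U} + \frac{w{\left(62 \right)}}{866} = - \frac{2348}{-1097} + \frac{53}{866} = \left(-2348\right) \left(- \frac{1}{1097}\right) + 53 \cdot \frac{1}{866} = \frac{2348}{1097} + \frac{53}{866} = \frac{2091509}{950002}$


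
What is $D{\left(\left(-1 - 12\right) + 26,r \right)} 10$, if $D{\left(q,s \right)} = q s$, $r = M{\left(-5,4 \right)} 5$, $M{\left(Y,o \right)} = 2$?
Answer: $1300$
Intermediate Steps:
$r = 10$ ($r = 2 \cdot 5 = 10$)
$D{\left(\left(-1 - 12\right) + 26,r \right)} 10 = \left(\left(-1 - 12\right) + 26\right) 10 \cdot 10 = \left(-13 + 26\right) 10 \cdot 10 = 13 \cdot 10 \cdot 10 = 130 \cdot 10 = 1300$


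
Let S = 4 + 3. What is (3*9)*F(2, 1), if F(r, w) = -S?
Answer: -189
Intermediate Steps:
S = 7
F(r, w) = -7 (F(r, w) = -1*7 = -7)
(3*9)*F(2, 1) = (3*9)*(-7) = 27*(-7) = -189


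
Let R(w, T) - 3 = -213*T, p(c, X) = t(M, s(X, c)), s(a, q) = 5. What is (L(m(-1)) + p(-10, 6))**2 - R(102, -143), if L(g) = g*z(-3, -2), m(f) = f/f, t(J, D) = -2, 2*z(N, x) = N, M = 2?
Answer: -121799/4 ≈ -30450.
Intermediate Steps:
z(N, x) = N/2
p(c, X) = -2
R(w, T) = 3 - 213*T
m(f) = 1
L(g) = -3*g/2 (L(g) = g*((1/2)*(-3)) = g*(-3/2) = -3*g/2)
(L(m(-1)) + p(-10, 6))**2 - R(102, -143) = (-3/2*1 - 2)**2 - (3 - 213*(-143)) = (-3/2 - 2)**2 - (3 + 30459) = (-7/2)**2 - 1*30462 = 49/4 - 30462 = -121799/4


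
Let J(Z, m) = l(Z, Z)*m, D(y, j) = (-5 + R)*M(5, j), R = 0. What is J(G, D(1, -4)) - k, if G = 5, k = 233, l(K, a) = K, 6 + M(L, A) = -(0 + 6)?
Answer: 67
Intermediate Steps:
M(L, A) = -12 (M(L, A) = -6 - (0 + 6) = -6 - 1*6 = -6 - 6 = -12)
D(y, j) = 60 (D(y, j) = (-5 + 0)*(-12) = -5*(-12) = 60)
J(Z, m) = Z*m
J(G, D(1, -4)) - k = 5*60 - 1*233 = 300 - 233 = 67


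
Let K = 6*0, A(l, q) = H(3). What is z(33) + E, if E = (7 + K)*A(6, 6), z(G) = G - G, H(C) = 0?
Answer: 0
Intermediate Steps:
z(G) = 0
A(l, q) = 0
K = 0
E = 0 (E = (7 + 0)*0 = 7*0 = 0)
z(33) + E = 0 + 0 = 0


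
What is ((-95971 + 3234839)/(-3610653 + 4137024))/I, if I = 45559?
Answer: 3138868/23980936389 ≈ 0.00013089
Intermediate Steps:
((-95971 + 3234839)/(-3610653 + 4137024))/I = ((-95971 + 3234839)/(-3610653 + 4137024))/45559 = (3138868/526371)*(1/45559) = 3138868/23980936389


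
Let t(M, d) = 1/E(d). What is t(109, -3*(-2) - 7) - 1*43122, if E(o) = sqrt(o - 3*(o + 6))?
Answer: -43122 - I/4 ≈ -43122.0 - 0.25*I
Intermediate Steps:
E(o) = sqrt(-18 - 2*o) (E(o) = sqrt(o - 3*(6 + o)) = sqrt(o + (-18 - 3*o)) = sqrt(-18 - 2*o))
t(M, d) = 1/sqrt(-18 - 2*d) (t(M, d) = 1/(sqrt(-18 - 2*d)) = 1/sqrt(-18 - 2*d))
t(109, -3*(-2) - 7) - 1*43122 = sqrt(2)/(2*sqrt(-9 - (-3*(-2) - 7))) - 1*43122 = sqrt(2)/(2*sqrt(-9 - (6 - 7))) - 43122 = sqrt(2)/(2*sqrt(-9 - 1*(-1))) - 43122 = sqrt(2)/(2*sqrt(-9 + 1)) - 43122 = sqrt(2)/(2*sqrt(-8)) - 43122 = sqrt(2)*(-I*sqrt(2)/4)/2 - 43122 = -I/4 - 43122 = -43122 - I/4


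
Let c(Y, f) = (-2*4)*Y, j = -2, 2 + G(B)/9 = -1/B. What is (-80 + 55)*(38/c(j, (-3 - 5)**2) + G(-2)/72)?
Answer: -875/16 ≈ -54.688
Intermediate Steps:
G(B) = -18 - 9/B (G(B) = -18 + 9*(-1/B) = -18 - 9/B)
c(Y, f) = -8*Y
(-80 + 55)*(38/c(j, (-3 - 5)**2) + G(-2)/72) = (-80 + 55)*(38/((-8*(-2))) + (-18 - 9/(-2))/72) = -25*(38/16 + (-18 - 9*(-1/2))*(1/72)) = -25*(38*(1/16) + (-18 + 9/2)*(1/72)) = -25*(19/8 - 27/2*1/72) = -25*(19/8 - 3/16) = -25*35/16 = -875/16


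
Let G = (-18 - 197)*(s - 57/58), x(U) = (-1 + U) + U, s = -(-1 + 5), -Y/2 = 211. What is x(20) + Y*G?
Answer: -13109354/29 ≈ -4.5205e+5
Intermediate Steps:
Y = -422 (Y = -2*211 = -422)
s = -4 (s = -1*4 = -4)
x(U) = -1 + 2*U
G = 62135/58 (G = (-18 - 197)*(-4 - 57/58) = -215*(-4 - 57*1/58) = -215*(-4 - 57/58) = -215*(-289/58) = 62135/58 ≈ 1071.3)
x(20) + Y*G = (-1 + 2*20) - 422*62135/58 = (-1 + 40) - 13110485/29 = 39 - 13110485/29 = -13109354/29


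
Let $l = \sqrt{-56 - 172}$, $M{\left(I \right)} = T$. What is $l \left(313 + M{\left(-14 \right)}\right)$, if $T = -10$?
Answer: $606 i \sqrt{57} \approx 4575.2 i$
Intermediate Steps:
$M{\left(I \right)} = -10$
$l = 2 i \sqrt{57}$ ($l = \sqrt{-228} = 2 i \sqrt{57} \approx 15.1 i$)
$l \left(313 + M{\left(-14 \right)}\right) = 2 i \sqrt{57} \left(313 - 10\right) = 2 i \sqrt{57} \cdot 303 = 606 i \sqrt{57}$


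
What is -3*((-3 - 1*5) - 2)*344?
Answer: 10320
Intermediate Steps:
-3*((-3 - 1*5) - 2)*344 = -3*((-3 - 5) - 2)*344 = -3*(-8 - 2)*344 = -3*(-10)*344 = 30*344 = 10320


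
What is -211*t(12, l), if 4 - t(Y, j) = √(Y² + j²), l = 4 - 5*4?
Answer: 3376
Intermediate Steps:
l = -16 (l = 4 - 20 = -16)
t(Y, j) = 4 - √(Y² + j²)
-211*t(12, l) = -211*(4 - √(12² + (-16)²)) = -211*(4 - √(144 + 256)) = -211*(4 - √400) = -211*(4 - 1*20) = -211*(4 - 20) = -211*(-16) = 3376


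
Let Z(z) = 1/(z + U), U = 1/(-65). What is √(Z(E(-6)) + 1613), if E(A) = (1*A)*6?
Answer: 12*√61385702/2341 ≈ 40.162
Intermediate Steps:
U = -1/65 ≈ -0.015385
E(A) = 6*A (E(A) = A*6 = 6*A)
Z(z) = 1/(-1/65 + z) (Z(z) = 1/(z - 1/65) = 1/(-1/65 + z))
√(Z(E(-6)) + 1613) = √(65/(-1 + 65*(6*(-6))) + 1613) = √(65/(-1 + 65*(-36)) + 1613) = √(65/(-1 - 2340) + 1613) = √(65/(-2341) + 1613) = √(65*(-1/2341) + 1613) = √(-65/2341 + 1613) = √(3775968/2341) = 12*√61385702/2341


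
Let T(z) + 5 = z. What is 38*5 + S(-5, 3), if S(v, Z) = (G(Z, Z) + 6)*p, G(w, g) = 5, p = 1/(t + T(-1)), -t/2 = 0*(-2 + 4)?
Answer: 1129/6 ≈ 188.17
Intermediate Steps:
T(z) = -5 + z
t = 0 (t = -0*(-2 + 4) = -0*2 = -2*0 = 0)
p = -1/6 (p = 1/(0 + (-5 - 1)) = 1/(0 - 6) = 1/(-6) = -1/6 ≈ -0.16667)
S(v, Z) = -11/6 (S(v, Z) = (5 + 6)*(-1/6) = 11*(-1/6) = -11/6)
38*5 + S(-5, 3) = 38*5 - 11/6 = 190 - 11/6 = 1129/6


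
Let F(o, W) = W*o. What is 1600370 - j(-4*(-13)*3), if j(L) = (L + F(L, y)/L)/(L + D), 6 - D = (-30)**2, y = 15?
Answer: 131230359/82 ≈ 1.6004e+6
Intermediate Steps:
D = -894 (D = 6 - 1*(-30)**2 = 6 - 1*900 = 6 - 900 = -894)
j(L) = (15 + L)/(-894 + L) (j(L) = (L + (15*L)/L)/(L - 894) = (L + 15)/(-894 + L) = (15 + L)/(-894 + L))
1600370 - j(-4*(-13)*3) = 1600370 - (15 - 4*(-13)*3)/(-894 - 4*(-13)*3) = 1600370 - (15 + 52*3)/(-894 + 52*3) = 1600370 - (15 + 156)/(-894 + 156) = 1600370 - 171/(-738) = 1600370 - (-1)*171/738 = 1600370 - 1*(-19/82) = 1600370 + 19/82 = 131230359/82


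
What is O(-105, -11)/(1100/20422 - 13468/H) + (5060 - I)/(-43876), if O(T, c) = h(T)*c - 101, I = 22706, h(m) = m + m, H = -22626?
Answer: 2799368923879779/822488790256 ≈ 3403.5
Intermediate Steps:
h(m) = 2*m
O(T, c) = -101 + 2*T*c (O(T, c) = (2*T)*c - 101 = 2*T*c - 101 = -101 + 2*T*c)
O(-105, -11)/(1100/20422 - 13468/H) + (5060 - I)/(-43876) = (-101 + 2*(-105)*(-11))/(1100/20422 - 13468/(-22626)) + (5060 - 1*22706)/(-43876) = (-101 + 2310)/(1100*(1/20422) - 13468*(-1/22626)) + (5060 - 22706)*(-1/43876) = 2209/(550/10211 + 6734/11313) - 17646*(-1/43876) = 2209/(74983024/115517043) + 8823/21938 = 2209*(115517043/74983024) + 8823/21938 = 255177147987/74983024 + 8823/21938 = 2799368923879779/822488790256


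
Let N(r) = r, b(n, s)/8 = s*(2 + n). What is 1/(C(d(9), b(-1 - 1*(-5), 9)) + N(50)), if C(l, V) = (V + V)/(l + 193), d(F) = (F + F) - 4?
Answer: 23/1246 ≈ 0.018459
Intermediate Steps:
b(n, s) = 8*s*(2 + n) (b(n, s) = 8*(s*(2 + n)) = 8*s*(2 + n))
d(F) = -4 + 2*F (d(F) = 2*F - 4 = -4 + 2*F)
C(l, V) = 2*V/(193 + l) (C(l, V) = (2*V)/(193 + l) = 2*V/(193 + l))
1/(C(d(9), b(-1 - 1*(-5), 9)) + N(50)) = 1/(2*(8*9*(2 + (-1 - 1*(-5))))/(193 + (-4 + 2*9)) + 50) = 1/(2*(8*9*(2 + (-1 + 5)))/(193 + (-4 + 18)) + 50) = 1/(2*(8*9*(2 + 4))/(193 + 14) + 50) = 1/(2*(8*9*6)/207 + 50) = 1/(2*432*(1/207) + 50) = 1/(96/23 + 50) = 1/(1246/23) = 23/1246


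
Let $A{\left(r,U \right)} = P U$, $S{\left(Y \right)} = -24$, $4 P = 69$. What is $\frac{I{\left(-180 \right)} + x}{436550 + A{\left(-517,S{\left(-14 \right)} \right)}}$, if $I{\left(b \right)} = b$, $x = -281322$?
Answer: $- \frac{140751}{218068} \approx -0.64545$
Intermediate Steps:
$P = \frac{69}{4}$ ($P = \frac{1}{4} \cdot 69 = \frac{69}{4} \approx 17.25$)
$A{\left(r,U \right)} = \frac{69 U}{4}$
$\frac{I{\left(-180 \right)} + x}{436550 + A{\left(-517,S{\left(-14 \right)} \right)}} = \frac{-180 - 281322}{436550 + \frac{69}{4} \left(-24\right)} = - \frac{281502}{436550 - 414} = - \frac{281502}{436136} = \left(-281502\right) \frac{1}{436136} = - \frac{140751}{218068}$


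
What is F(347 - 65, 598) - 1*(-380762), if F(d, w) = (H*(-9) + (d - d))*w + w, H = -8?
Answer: 424416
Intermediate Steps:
F(d, w) = 73*w (F(d, w) = (-8*(-9) + (d - d))*w + w = (72 + 0)*w + w = 72*w + w = 73*w)
F(347 - 65, 598) - 1*(-380762) = 73*598 - 1*(-380762) = 43654 + 380762 = 424416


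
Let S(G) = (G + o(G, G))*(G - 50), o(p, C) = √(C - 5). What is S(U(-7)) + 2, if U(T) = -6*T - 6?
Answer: -502 - 14*√31 ≈ -579.95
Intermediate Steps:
o(p, C) = √(-5 + C)
U(T) = -6 - 6*T
S(G) = (-50 + G)*(G + √(-5 + G)) (S(G) = (G + √(-5 + G))*(G - 50) = (G + √(-5 + G))*(-50 + G) = (-50 + G)*(G + √(-5 + G)))
S(U(-7)) + 2 = ((-6 - 6*(-7))² - 50*(-6 - 6*(-7)) - 50*√(-5 + (-6 - 6*(-7))) + (-6 - 6*(-7))*√(-5 + (-6 - 6*(-7)))) + 2 = ((-6 + 42)² - 50*(-6 + 42) - 50*√(-5 + (-6 + 42)) + (-6 + 42)*√(-5 + (-6 + 42))) + 2 = (36² - 50*36 - 50*√(-5 + 36) + 36*√(-5 + 36)) + 2 = (1296 - 1800 - 50*√31 + 36*√31) + 2 = (-504 - 14*√31) + 2 = -502 - 14*√31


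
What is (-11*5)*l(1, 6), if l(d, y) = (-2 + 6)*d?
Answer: -220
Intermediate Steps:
l(d, y) = 4*d
(-11*5)*l(1, 6) = (-11*5)*(4*1) = -55*4 = -220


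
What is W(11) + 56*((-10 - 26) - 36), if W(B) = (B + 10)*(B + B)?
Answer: -3570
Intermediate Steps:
W(B) = 2*B*(10 + B) (W(B) = (10 + B)*(2*B) = 2*B*(10 + B))
W(11) + 56*((-10 - 26) - 36) = 2*11*(10 + 11) + 56*((-10 - 26) - 36) = 2*11*21 + 56*(-36 - 36) = 462 + 56*(-72) = 462 - 4032 = -3570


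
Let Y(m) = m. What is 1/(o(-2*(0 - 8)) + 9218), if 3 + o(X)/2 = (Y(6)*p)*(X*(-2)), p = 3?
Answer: 1/8060 ≈ 0.00012407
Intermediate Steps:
o(X) = -6 - 72*X (o(X) = -6 + 2*((6*3)*(X*(-2))) = -6 + 2*(18*(-2*X)) = -6 + 2*(-36*X) = -6 - 72*X)
1/(o(-2*(0 - 8)) + 9218) = 1/((-6 - (-144)*(0 - 8)) + 9218) = 1/((-6 - (-144)*(-8)) + 9218) = 1/((-6 - 72*16) + 9218) = 1/((-6 - 1152) + 9218) = 1/(-1158 + 9218) = 1/8060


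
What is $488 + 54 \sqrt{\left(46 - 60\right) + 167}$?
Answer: $488 + 162 \sqrt{17} \approx 1155.9$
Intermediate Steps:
$488 + 54 \sqrt{\left(46 - 60\right) + 167} = 488 + 54 \sqrt{-14 + 167} = 488 + 54 \sqrt{153} = 488 + 54 \cdot 3 \sqrt{17} = 488 + 162 \sqrt{17}$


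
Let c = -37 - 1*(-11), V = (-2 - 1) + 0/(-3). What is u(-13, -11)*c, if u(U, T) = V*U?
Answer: -1014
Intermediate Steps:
V = -3 (V = -3 + 0*(-1/3) = -3 + 0 = -3)
u(U, T) = -3*U
c = -26 (c = -37 + 11 = -26)
u(-13, -11)*c = -3*(-13)*(-26) = 39*(-26) = -1014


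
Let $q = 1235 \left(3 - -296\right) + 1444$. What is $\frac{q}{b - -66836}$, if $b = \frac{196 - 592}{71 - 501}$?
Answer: $\frac{79702435}{14369938} \approx 5.5465$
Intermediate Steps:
$q = 370709$ ($q = 1235 \left(3 + 296\right) + 1444 = 1235 \cdot 299 + 1444 = 369265 + 1444 = 370709$)
$b = \frac{198}{215}$ ($b = - \frac{396}{-430} = \left(-396\right) \left(- \frac{1}{430}\right) = \frac{198}{215} \approx 0.92093$)
$\frac{q}{b - -66836} = \frac{370709}{\frac{198}{215} - -66836} = \frac{370709}{\frac{198}{215} + 66836} = \frac{370709}{\frac{14369938}{215}} = 370709 \cdot \frac{215}{14369938} = \frac{79702435}{14369938}$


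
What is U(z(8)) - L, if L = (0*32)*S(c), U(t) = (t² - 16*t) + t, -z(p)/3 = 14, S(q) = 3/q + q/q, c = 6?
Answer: 2394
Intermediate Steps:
S(q) = 1 + 3/q (S(q) = 3/q + 1 = 1 + 3/q)
z(p) = -42 (z(p) = -3*14 = -42)
U(t) = t² - 15*t
L = 0 (L = (0*32)*((3 + 6)/6) = 0*((⅙)*9) = 0*(3/2) = 0)
U(z(8)) - L = -42*(-15 - 42) - 1*0 = -42*(-57) + 0 = 2394 + 0 = 2394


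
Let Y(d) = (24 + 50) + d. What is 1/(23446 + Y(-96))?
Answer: 1/23424 ≈ 4.2691e-5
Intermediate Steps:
Y(d) = 74 + d
1/(23446 + Y(-96)) = 1/(23446 + (74 - 96)) = 1/(23446 - 22) = 1/23424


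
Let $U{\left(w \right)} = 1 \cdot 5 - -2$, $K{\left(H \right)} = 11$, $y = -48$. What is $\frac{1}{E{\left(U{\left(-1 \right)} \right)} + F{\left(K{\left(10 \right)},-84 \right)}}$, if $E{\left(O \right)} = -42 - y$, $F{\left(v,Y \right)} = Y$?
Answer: $- \frac{1}{78} \approx -0.012821$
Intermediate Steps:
$U{\left(w \right)} = 7$ ($U{\left(w \right)} = 5 + 2 = 7$)
$E{\left(O \right)} = 6$ ($E{\left(O \right)} = -42 - -48 = -42 + 48 = 6$)
$\frac{1}{E{\left(U{\left(-1 \right)} \right)} + F{\left(K{\left(10 \right)},-84 \right)}} = \frac{1}{6 - 84} = \frac{1}{-78} = - \frac{1}{78}$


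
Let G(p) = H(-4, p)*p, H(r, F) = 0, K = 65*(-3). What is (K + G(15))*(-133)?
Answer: 25935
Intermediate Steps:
K = -195
G(p) = 0 (G(p) = 0*p = 0)
(K + G(15))*(-133) = (-195 + 0)*(-133) = -195*(-133) = 25935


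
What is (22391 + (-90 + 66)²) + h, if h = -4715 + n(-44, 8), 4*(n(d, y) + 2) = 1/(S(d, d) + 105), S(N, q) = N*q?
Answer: 148993001/8164 ≈ 18250.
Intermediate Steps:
n(d, y) = -2 + 1/(4*(105 + d²)) (n(d, y) = -2 + 1/(4*(d*d + 105)) = -2 + 1/(4*(d² + 105)) = -2 + 1/(4*(105 + d²)))
h = -38509587/8164 (h = -4715 + (-839 - 8*(-44)²)/(4*(105 + (-44)²)) = -4715 + (-839 - 8*1936)/(4*(105 + 1936)) = -4715 + (¼)*(-839 - 15488)/2041 = -4715 + (¼)*(1/2041)*(-16327) = -4715 - 16327/8164 = -38509587/8164 ≈ -4717.0)
(22391 + (-90 + 66)²) + h = (22391 + (-90 + 66)²) - 38509587/8164 = (22391 + (-24)²) - 38509587/8164 = (22391 + 576) - 38509587/8164 = 22967 - 38509587/8164 = 148993001/8164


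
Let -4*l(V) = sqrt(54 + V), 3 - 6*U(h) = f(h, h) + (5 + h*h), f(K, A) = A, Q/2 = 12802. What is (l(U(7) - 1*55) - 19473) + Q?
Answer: 6131 - I*sqrt(6)/3 ≈ 6131.0 - 0.8165*I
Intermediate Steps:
Q = 25604 (Q = 2*12802 = 25604)
U(h) = -1/3 - h/6 - h**2/6 (U(h) = 1/2 - (h + (5 + h*h))/6 = 1/2 - (h + (5 + h**2))/6 = 1/2 - (5 + h + h**2)/6 = 1/2 + (-5/6 - h/6 - h**2/6) = -1/3 - h/6 - h**2/6)
l(V) = -sqrt(54 + V)/4
(l(U(7) - 1*55) - 19473) + Q = (-sqrt(54 + ((-1/3 - 1/6*7 - 1/6*7**2) - 1*55))/4 - 19473) + 25604 = (-sqrt(54 + ((-1/3 - 7/6 - 1/6*49) - 55))/4 - 19473) + 25604 = (-sqrt(54 + ((-1/3 - 7/6 - 49/6) - 55))/4 - 19473) + 25604 = (-sqrt(54 + (-29/3 - 55))/4 - 19473) + 25604 = (-sqrt(54 - 194/3)/4 - 19473) + 25604 = (-I*sqrt(6)/3 - 19473) + 25604 = (-19473 - I*sqrt(6)/3) + 25604 = 6131 - I*sqrt(6)/3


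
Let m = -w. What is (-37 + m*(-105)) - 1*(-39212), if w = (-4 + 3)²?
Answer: 39280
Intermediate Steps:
w = 1 (w = (-1)² = 1)
m = -1 (m = -1*1 = -1)
(-37 + m*(-105)) - 1*(-39212) = (-37 - 1*(-105)) - 1*(-39212) = (-37 + 105) + 39212 = 68 + 39212 = 39280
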